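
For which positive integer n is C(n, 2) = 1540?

n(n−1)/2 = 1540 ⇒ n(n−1) = 3080. Since 56·55 = 3080, n = 56.

56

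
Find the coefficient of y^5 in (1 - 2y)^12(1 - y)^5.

-85305

Coefficient of y^5 = Σ_{j} C(12,j)·(-2)^j·C(5,5-j)·(-1)^(5-j) for j from 0 to 5.
= (-1) + (-120) + (-2640) + (-17600) + (-39600) + (-25344) = -85305.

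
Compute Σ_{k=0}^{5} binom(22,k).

1 + 22 + 231 + 1540 + 7315 + 26334 = 35443.

35443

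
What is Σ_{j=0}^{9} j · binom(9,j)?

Since j·C(9,j) = 9·C(8,j−1), the sum is 9·2^8 = 9·256 = 2304.

2304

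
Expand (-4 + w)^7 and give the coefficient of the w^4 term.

The general term is C(7,j)·(-4)^j·(w)^(7-j); the w^4 term has j = 3.
C(7,3) = 35.
Coefficient = C(7,3) · (-4)^3 = 35 · (-64) = -2240.

-2240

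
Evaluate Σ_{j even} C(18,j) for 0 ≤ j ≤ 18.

Half of (1+1)^18 + (1−1)^18 gives the even-index sum: 2^17 = 131072.

131072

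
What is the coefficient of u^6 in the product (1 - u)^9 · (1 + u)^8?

Coefficient of u^6 = Σ_{j} C(9,j)·(-1)^j·C(8,6-j)·1^(6-j) for j from 0 to 6.
= 28 + (-504) + 2520 + (-4704) + 3528 + (-1008) + 84 = -56.

-56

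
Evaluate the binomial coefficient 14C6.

C(14,6) = (14·13·12·11·10·9) / 6! = 2162160 / 720 = 3003.

3003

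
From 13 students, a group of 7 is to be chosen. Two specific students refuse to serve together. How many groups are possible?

1254

All 7-subsets: C(13,7) = 1716. Those containing both fixed elements: C(11,5) = 462.
1716 − 462 = 1254.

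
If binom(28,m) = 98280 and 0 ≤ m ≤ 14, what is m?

C(28,m) increases on 0 ≤ m ≤ 14. C(28,4) = 20475 and C(28,5) = 98280, so m = 5.

5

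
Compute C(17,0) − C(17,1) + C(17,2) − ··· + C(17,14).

120

The partial alternating sum Σ_{k=0}^{14} (−1)^k C(17,k) = (−1)^14 C(16,14) = 120.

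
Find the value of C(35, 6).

1623160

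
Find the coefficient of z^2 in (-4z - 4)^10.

47185920

The general term is C(10,j)·(-4z)^j·(-4)^(10-j); the z^2 term has j = 2.
C(10,2) = 45.
Coefficient = C(10,2) · (-4)^2 · (-4)^8 = 45 · 16 · 65536 = 47185920.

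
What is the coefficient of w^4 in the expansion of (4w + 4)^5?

The general term is C(5,j)·(4w)^j·(4)^(5-j); the w^4 term has j = 4.
C(5,4) = 5.
Coefficient = C(5,4) · 4^4 · 4^1 = 5 · 256 · 4 = 5120.

5120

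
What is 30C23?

C(30,23) = C(30,7) by symmetry.
C(30,7) = (30·29·28·27·26·25·24) / 7! = 10260432000 / 5040 = 2035800.

2035800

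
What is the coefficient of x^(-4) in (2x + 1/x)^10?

960

General term: C(10,j)·(2x)^j·(1/x)^(10-j), with x-exponent 1j − 1(10−j) = 2j − 10.
Set 2j − 10 = -4: j = 3.
C(10,3) = 120; 2^3 = 8; 1^7 = 1.
Coefficient = 120 · 8 · 1 = 960.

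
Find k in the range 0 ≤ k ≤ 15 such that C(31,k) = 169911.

5

C(31,k) increases on 0 ≤ k ≤ 15. C(31,4) = 31465 and C(31,5) = 169911, so k = 5.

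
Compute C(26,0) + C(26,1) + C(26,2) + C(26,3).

1 + 26 + 325 + 2600 = 2952.

2952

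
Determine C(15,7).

C(15,7) = (15·14·13·12·11·10·9) / 7! = 32432400 / 5040 = 6435.

6435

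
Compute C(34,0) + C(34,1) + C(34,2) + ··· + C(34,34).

17179869184

The entries of row 34 sum to 2^34 = 17179869184.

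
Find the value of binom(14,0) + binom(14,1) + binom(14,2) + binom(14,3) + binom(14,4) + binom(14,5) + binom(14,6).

6476

1 + 14 + 91 + 364 + 1001 + 2002 + 3003 = 6476.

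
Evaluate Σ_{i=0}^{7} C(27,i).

1 + 27 + 351 + 2925 + 17550 + 80730 + 296010 + 888030 = 1285624.

1285624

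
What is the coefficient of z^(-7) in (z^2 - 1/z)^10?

General term: C(10,j)·(z^2)^j·(-1/z)^(10-j), with z-exponent 2j − 1(10−j) = 3j − 10.
Set 3j − 10 = -7: j = 1.
C(10,1) = 10; 1^1 = 1; (-1)^9 = -1.
Coefficient = 10 · 1 · (-1) = -10.

-10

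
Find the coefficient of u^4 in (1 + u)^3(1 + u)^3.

15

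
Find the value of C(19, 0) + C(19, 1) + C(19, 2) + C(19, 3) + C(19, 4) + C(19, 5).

16664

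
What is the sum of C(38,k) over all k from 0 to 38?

The entries of row 38 sum to 2^38 = 274877906944.

274877906944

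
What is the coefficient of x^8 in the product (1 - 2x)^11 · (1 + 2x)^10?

Coefficient of x^8 = Σ_{j} C(11,j)·(-2)^j·C(10,8-j)·2^(8-j) for j from 0 to 8.
= 11520 + (-337920) + 2956800 + (-10644480) + 17740800 + (-14192640) + 5322240 + (-844800) + 42240 = 53760.

53760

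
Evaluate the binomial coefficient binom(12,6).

924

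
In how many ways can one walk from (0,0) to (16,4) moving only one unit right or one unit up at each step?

Each path is a sequence of 20 steps with 16 rights: C(20,16) = 4845.

4845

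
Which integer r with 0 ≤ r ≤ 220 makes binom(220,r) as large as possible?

C(220,r) is maximized at r = 220/2 = 110.

110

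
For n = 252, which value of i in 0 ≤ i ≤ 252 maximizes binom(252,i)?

126

C(252,i) is maximized at i = 252/2 = 126.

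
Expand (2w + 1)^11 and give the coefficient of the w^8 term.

42240

The general term is C(11,j)·(2w)^j·(1)^(11-j); the w^8 term has j = 8.
C(11,8) = 165.
Coefficient = C(11,8) · 2^8 = 165 · 256 = 42240.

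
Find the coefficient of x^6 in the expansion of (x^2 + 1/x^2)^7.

General term: C(7,j)·(x^2)^j·(1/x^2)^(7-j), with x-exponent 2j − 2(7−j) = 4j − 14.
Set 4j − 14 = 6: j = 5.
C(7,5) = 21; 1^5 = 1; 1^2 = 1.
Coefficient = 21 · 1 · 1 = 21.

21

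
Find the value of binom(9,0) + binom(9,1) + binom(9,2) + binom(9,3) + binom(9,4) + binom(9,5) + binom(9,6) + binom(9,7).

502

1 + 9 + 36 + 84 + 126 + 126 + 84 + 36 = 502.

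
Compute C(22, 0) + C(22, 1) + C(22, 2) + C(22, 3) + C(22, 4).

1 + 22 + 231 + 1540 + 7315 = 9109.

9109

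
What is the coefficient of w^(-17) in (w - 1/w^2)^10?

-10

General term: C(10,j)·(w)^j·(-1/w^2)^(10-j), with w-exponent 1j − 2(10−j) = 3j − 20.
Set 3j − 20 = -17: j = 1.
C(10,1) = 10; 1^1 = 1; (-1)^9 = -1.
Coefficient = 10 · 1 · (-1) = -10.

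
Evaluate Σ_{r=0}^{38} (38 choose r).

274877906944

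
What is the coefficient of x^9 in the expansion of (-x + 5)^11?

The general term is C(11,j)·(-x)^j·(5)^(11-j); the x^9 term has j = 9.
C(11,9) = 55.
Coefficient = C(11,9) · (-1)^9 · 5^2 = 55 · (-1) · 25 = -1375.

-1375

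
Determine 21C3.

C(21,3) = (21·20·19) / 3! = 7980 / 6 = 1330.

1330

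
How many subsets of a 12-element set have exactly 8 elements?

Choose the 8 positions: C(12,8) = 495.

495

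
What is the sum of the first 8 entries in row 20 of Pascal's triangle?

137980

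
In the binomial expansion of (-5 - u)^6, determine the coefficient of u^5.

The general term is C(6,j)·(-5)^j·(-u)^(6-j); the u^5 term has j = 1.
C(6,1) = 6.
Coefficient = C(6,1) · (-5)^1 · (-1)^5 = 6 · (-5) · (-1) = 30.

30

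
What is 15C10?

C(15,10) = C(15,5) by symmetry.
C(15,5) = (15·14·13·12·11) / 5! = 360360 / 120 = 3003.

3003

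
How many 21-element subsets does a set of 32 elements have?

129024480

C(32,21) = C(32,11) by symmetry.
C(32,11) = (32·31·30·29·28·27·26·25·24·23·22) / 11! = 5150244363264000 / 39916800 = 129024480.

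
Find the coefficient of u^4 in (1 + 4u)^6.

The general term is C(6,j)·(1)^j·(4u)^(6-j); the u^4 term has j = 2.
C(6,2) = 15.
Coefficient = C(6,2) · 4^4 = 15 · 256 = 3840.

3840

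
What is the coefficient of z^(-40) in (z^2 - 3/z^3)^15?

71744535

General term: C(15,j)·(z^2)^j·(-3/z^3)^(15-j), with z-exponent 2j − 3(15−j) = 5j − 45.
Set 5j − 45 = -40: j = 1.
C(15,1) = 15; 1^1 = 1; (-3)^14 = 4782969.
Coefficient = 15 · 1 · 4782969 = 71744535.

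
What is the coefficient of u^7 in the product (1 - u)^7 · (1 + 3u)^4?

-106

Coefficient of u^7 = Σ_{j} C(7,j)·(-1)^j·C(4,7-j)·3^(7-j) for j from 3 to 7.
= (-2835) + 3780 + (-1134) + 84 + (-1) = -106.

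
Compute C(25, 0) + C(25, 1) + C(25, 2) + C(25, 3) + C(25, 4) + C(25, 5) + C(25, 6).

1 + 25 + 300 + 2300 + 12650 + 53130 + 177100 = 245506.

245506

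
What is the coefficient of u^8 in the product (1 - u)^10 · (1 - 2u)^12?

9007965

Coefficient of u^8 = Σ_{j} C(10,j)·(-1)^j·C(12,8-j)·(-2)^(8-j) for j from 0 to 8.
= 126720 + 1013760 + 2661120 + 3041280 + 1663200 + 443520 + 55440 + 2880 + 45 = 9007965.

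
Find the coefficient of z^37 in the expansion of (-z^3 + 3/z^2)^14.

General term: C(14,j)·(-z^3)^j·(3/z^2)^(14-j), with z-exponent 3j − 2(14−j) = 5j − 28.
Set 5j − 28 = 37: j = 13.
C(14,13) = 14; (-1)^13 = -1; 3^1 = 3.
Coefficient = 14 · (-1) · 3 = -42.

-42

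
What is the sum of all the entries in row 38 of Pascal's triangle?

274877906944

The entries of row 38 sum to 2^38 = 274877906944.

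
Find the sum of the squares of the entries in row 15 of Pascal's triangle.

By Vandermonde's identity, Σ C(15,k)² = C(30,15) = 155117520.

155117520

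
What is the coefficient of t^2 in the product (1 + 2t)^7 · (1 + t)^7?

203

Coefficient of t^2 = Σ_{j} C(7,j)·2^j·C(7,2-j)·1^(2-j) for j from 0 to 2.
= 21 + 98 + 84 = 203.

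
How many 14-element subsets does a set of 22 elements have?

C(22,14) = C(22,8) by symmetry.
C(22,8) = (22·21·20·19·18·17·16·15) / 8! = 12893126400 / 40320 = 319770.

319770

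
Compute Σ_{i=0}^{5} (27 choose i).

1 + 27 + 351 + 2925 + 17550 + 80730 = 101584.

101584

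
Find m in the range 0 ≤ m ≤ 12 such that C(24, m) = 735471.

8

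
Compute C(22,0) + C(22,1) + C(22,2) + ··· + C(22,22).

4194304

Setting x = 1 in (1+x)^22 gives Σ C(22,j) = 2^22 = 4194304.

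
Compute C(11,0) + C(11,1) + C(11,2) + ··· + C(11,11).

2048

The entries of row 11 sum to 2^11 = 2048.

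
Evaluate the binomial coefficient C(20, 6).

C(20,6) = (20·19·18·17·16·15) / 6! = 27907200 / 720 = 38760.

38760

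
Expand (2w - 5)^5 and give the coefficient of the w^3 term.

2000

The general term is C(5,j)·(2w)^j·(-5)^(5-j); the w^3 term has j = 3.
C(5,3) = 10.
Coefficient = C(5,3) · 2^3 · (-5)^2 = 10 · 8 · 25 = 2000.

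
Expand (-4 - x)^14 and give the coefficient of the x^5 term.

524812288

The general term is C(14,j)·(-4)^j·(-x)^(14-j); the x^5 term has j = 9.
C(14,9) = 2002.
Coefficient = C(14,9) · (-4)^9 · (-1)^5 = 2002 · (-262144) · (-1) = 524812288.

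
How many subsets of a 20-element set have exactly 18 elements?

Choose the 18 positions: C(20,18) = 190.

190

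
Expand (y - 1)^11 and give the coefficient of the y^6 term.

The general term is C(11,j)·(y)^j·(-1)^(11-j); the y^6 term has j = 6.
C(11,6) = 462.
Coefficient = C(11,6) · (-1)^5 = 462 · (-1) = -462.

-462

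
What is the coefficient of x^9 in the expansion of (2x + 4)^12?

The general term is C(12,j)·(2x)^j·(4)^(12-j); the x^9 term has j = 9.
C(12,9) = 220.
Coefficient = C(12,9) · 2^9 · 4^3 = 220 · 512 · 64 = 7208960.

7208960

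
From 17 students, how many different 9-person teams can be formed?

This is C(17,9) = 24310.

24310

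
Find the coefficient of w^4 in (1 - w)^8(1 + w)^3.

-22

Coefficient of w^4 = Σ_{j} C(8,j)·(-1)^j·C(3,4-j)·1^(4-j) for j from 1 to 4.
= (-8) + 84 + (-168) + 70 = -22.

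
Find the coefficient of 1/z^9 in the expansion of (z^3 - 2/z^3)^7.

General term: C(7,j)·(z^3)^j·(-2/z^3)^(7-j), with z-exponent 3j − 3(7−j) = 6j − 21.
Set 6j − 21 = -9: j = 2.
C(7,2) = 21; 1^2 = 1; (-2)^5 = -32.
Coefficient = 21 · 1 · (-32) = -672.

-672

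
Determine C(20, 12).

C(20,12) = C(20,8) by symmetry.
C(20,8) = (20·19·18·17·16·15·14·13) / 8! = 5079110400 / 40320 = 125970.

125970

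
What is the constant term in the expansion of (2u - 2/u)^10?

-258048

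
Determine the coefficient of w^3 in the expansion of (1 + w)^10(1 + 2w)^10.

3780

Coefficient of w^3 = Σ_{j} C(10,j)·1^j·C(10,3-j)·2^(3-j) for j from 0 to 3.
= 960 + 1800 + 900 + 120 = 3780.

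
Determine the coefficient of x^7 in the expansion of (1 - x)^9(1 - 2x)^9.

-471852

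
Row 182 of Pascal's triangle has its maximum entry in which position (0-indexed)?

C(182,m) is maximized at m = 182/2 = 91.

91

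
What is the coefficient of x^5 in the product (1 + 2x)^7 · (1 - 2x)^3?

0

Coefficient of x^5 = Σ_{j} C(7,j)·2^j·C(3,5-j)·(-2)^(5-j) for j from 2 to 5.
= (-672) + 3360 + (-3360) + 672 = 0.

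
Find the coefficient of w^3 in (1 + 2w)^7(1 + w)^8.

1400

Coefficient of w^3 = Σ_{j} C(7,j)·2^j·C(8,3-j)·1^(3-j) for j from 0 to 3.
= 56 + 392 + 672 + 280 = 1400.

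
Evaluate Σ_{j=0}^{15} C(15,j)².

155117520

By Vandermonde's identity, Σ C(15,j)² = C(30,15) = 155117520.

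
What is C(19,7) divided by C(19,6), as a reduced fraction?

C(n,k+1)/C(n,k) = (n−k)/(k+1) = (19−6)/(6+1) = 13/7.

13/7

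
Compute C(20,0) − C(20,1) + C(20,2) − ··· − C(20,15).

The partial alternating sum Σ_{k=0}^{15} (−1)^k C(20,k) = (−1)^15 C(19,15) = -3876.

-3876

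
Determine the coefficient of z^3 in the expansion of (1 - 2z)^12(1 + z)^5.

Coefficient of z^3 = Σ_{j} C(12,j)·(-2)^j·C(5,3-j)·1^(3-j) for j from 0 to 3.
= 10 + (-240) + 1320 + (-1760) = -670.

-670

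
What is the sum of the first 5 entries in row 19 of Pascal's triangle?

1 + 19 + 171 + 969 + 3876 = 5036.

5036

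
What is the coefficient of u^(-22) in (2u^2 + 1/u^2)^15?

General term: C(15,j)·(2u^2)^j·(1/u^2)^(15-j), with u-exponent 2j − 2(15−j) = 4j − 30.
Set 4j − 30 = -22: j = 2.
C(15,2) = 105; 2^2 = 4; 1^13 = 1.
Coefficient = 105 · 4 · 1 = 420.

420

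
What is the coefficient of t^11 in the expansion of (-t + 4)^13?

The general term is C(13,j)·(-t)^j·(4)^(13-j); the t^11 term has j = 11.
C(13,11) = 78.
Coefficient = C(13,11) · (-1)^11 · 4^2 = 78 · (-1) · 16 = -1248.

-1248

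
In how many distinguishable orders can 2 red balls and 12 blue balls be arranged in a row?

91

Choose positions for the red balls: C(14,2) = 91.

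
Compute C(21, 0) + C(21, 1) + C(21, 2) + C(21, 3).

1562

1 + 21 + 210 + 1330 = 1562.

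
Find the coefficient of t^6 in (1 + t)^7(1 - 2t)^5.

-147

Coefficient of t^6 = Σ_{j} C(7,j)·1^j·C(5,6-j)·(-2)^(6-j) for j from 1 to 6.
= (-224) + 1680 + (-2800) + 1400 + (-210) + 7 = -147.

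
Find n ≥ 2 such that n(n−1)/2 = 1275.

n(n−1)/2 = 1275 ⇒ n(n−1) = 2550. Since 51·50 = 2550, n = 51.

51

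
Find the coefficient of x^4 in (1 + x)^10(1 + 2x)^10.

23670

Coefficient of x^4 = Σ_{j} C(10,j)·1^j·C(10,4-j)·2^(4-j) for j from 0 to 4.
= 3360 + 9600 + 8100 + 2400 + 210 = 23670.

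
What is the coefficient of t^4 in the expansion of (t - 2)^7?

-280

The general term is C(7,j)·(t)^j·(-2)^(7-j); the t^4 term has j = 4.
C(7,4) = 35.
Coefficient = C(7,4) · (-2)^3 = 35 · (-8) = -280.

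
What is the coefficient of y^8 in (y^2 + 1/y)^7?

General term: C(7,j)·(y^2)^j·(1/y)^(7-j), with y-exponent 2j − 1(7−j) = 3j − 7.
Set 3j − 7 = 8: j = 5.
C(7,5) = 21; 1^5 = 1; 1^2 = 1.
Coefficient = 21 · 1 · 1 = 21.

21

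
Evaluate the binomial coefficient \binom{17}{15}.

136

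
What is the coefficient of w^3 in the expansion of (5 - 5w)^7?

The general term is C(7,j)·(5)^j·(-5w)^(7-j); the w^3 term has j = 4.
C(7,4) = 35.
Coefficient = C(7,4) · 5^4 · (-5)^3 = 35 · 625 · (-125) = -2734375.

-2734375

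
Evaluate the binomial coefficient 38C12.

2707475148

C(38,12) = (38·37·36·35·34·33·32·31·30·29·28·27) / 12! = 1296884927852236800 / 479001600 = 2707475148.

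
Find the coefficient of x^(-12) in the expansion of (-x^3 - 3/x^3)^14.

39405366

General term: C(14,j)·(-x^3)^j·(-3/x^3)^(14-j), with x-exponent 3j − 3(14−j) = 6j − 42.
Set 6j − 42 = -12: j = 5.
C(14,5) = 2002; (-1)^5 = -1; (-3)^9 = -19683.
Coefficient = 2002 · (-1) · (-19683) = 39405366.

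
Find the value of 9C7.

36

C(9,7) = C(9,2) by symmetry.
C(9,2) = (9·8) / 2! = 72 / 2 = 36.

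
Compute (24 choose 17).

346104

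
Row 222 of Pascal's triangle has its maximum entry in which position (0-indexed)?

111

C(222,j) is maximized at j = 222/2 = 111.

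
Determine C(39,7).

15380937

C(39,7) = (39·38·37·36·35·34·33) / 7! = 77519922480 / 5040 = 15380937.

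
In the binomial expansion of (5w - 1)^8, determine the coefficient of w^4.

The general term is C(8,j)·(5w)^j·(-1)^(8-j); the w^4 term has j = 4.
C(8,4) = 70.
Coefficient = C(8,4) · 5^4 = 70 · 625 = 43750.

43750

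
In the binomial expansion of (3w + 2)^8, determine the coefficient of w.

3072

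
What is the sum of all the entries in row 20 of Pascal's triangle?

1048576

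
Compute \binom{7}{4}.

35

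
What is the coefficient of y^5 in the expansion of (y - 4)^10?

-258048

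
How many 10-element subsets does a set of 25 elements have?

C(25,10) = (25·24·23·22·21·20·19·18·17·16) / 10! = 11861676288000 / 3628800 = 3268760.

3268760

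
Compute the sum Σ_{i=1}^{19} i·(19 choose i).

Since i·C(19,i) = 19·C(18,i−1), the sum is 19·2^18 = 19·262144 = 4980736.

4980736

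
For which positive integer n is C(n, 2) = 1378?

53

n(n−1)/2 = 1378 ⇒ n(n−1) = 2756. Since 53·52 = 2756, n = 53.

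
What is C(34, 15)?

C(34,15) = (34·33·32·31·30·29·28·27·26·25·24·23·22·21·20) / 15! = 2427001153744527360000 / 1307674368000 = 1855967520.

1855967520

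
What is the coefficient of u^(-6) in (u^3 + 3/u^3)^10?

153090

General term: C(10,j)·(u^3)^j·(3/u^3)^(10-j), with u-exponent 3j − 3(10−j) = 6j − 30.
Set 6j − 30 = -6: j = 4.
C(10,4) = 210; 1^4 = 1; 3^6 = 729.
Coefficient = 210 · 1 · 729 = 153090.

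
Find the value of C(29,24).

118755

C(29,24) = C(29,5) by symmetry.
C(29,5) = (29·28·27·26·25) / 5! = 14250600 / 120 = 118755.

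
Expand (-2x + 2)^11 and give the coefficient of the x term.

-22528

The general term is C(11,j)·(-2x)^j·(2)^(11-j); the x^1 term has j = 1.
C(11,1) = 11.
Coefficient = C(11,1) · (-2)^1 · 2^10 = 11 · (-2) · 1024 = -22528.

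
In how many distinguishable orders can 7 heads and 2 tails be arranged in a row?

Choose positions for the heads: C(9,7) = 36.

36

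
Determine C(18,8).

43758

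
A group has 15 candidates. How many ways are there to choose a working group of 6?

5005

This is C(15,6) = 5005.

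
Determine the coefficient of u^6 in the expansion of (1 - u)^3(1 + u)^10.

Coefficient of u^6 = Σ_{j} C(3,j)·(-1)^j·C(10,6-j)·1^(6-j) for j from 0 to 3.
= 210 + (-756) + 630 + (-120) = -36.

-36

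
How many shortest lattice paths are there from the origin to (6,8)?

3003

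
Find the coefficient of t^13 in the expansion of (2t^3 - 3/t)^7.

6048

General term: C(7,j)·(2t^3)^j·(-3/t)^(7-j), with t-exponent 3j − 1(7−j) = 4j − 7.
Set 4j − 7 = 13: j = 5.
C(7,5) = 21; 2^5 = 32; (-3)^2 = 9.
Coefficient = 21 · 32 · 9 = 6048.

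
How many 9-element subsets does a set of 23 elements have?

C(23,9) = (23·22·21·20·19·18·17·16·15) / 9! = 296541907200 / 362880 = 817190.

817190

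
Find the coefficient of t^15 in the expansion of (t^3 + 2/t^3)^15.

General term: C(15,j)·(t^3)^j·(2/t^3)^(15-j), with t-exponent 3j − 3(15−j) = 6j − 45.
Set 6j − 45 = 15: j = 10.
C(15,10) = 3003; 1^10 = 1; 2^5 = 32.
Coefficient = 3003 · 1 · 32 = 96096.

96096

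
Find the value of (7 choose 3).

35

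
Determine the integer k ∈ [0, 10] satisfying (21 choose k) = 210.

C(21,k) increases on 0 ≤ k ≤ 10. C(21,1) = 21 and C(21,2) = 210, so k = 2.

2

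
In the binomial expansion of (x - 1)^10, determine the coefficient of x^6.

The general term is C(10,j)·(x)^j·(-1)^(10-j); the x^6 term has j = 6.
C(10,6) = 210.
Coefficient = C(10,6) = 210.

210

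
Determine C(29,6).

475020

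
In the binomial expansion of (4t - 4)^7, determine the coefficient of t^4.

The general term is C(7,j)·(4t)^j·(-4)^(7-j); the t^4 term has j = 4.
C(7,4) = 35.
Coefficient = C(7,4) · 4^4 · (-4)^3 = 35 · 256 · (-64) = -573440.

-573440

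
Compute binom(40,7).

18643560

C(40,7) = (40·39·38·37·36·35·34) / 7! = 93963542400 / 5040 = 18643560.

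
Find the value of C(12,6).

924

C(12,6) = (12·11·10·9·8·7) / 6! = 665280 / 720 = 924.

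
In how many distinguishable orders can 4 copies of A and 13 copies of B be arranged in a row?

2380

Choose positions for the A's: C(17,4) = 2380.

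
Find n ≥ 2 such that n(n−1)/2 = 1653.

58

n(n−1)/2 = 1653 ⇒ n(n−1) = 3306. Since 58·57 = 3306, n = 58.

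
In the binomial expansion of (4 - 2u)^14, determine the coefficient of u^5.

-16793993216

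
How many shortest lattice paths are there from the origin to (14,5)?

11628

Each path is a sequence of 19 steps with 14 rights: C(19,14) = 11628.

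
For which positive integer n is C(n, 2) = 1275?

51

n(n−1)/2 = 1275 ⇒ n(n−1) = 2550. Since 51·50 = 2550, n = 51.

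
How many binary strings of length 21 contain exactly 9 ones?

293930

Choose the 9 positions: C(21,9) = 293930.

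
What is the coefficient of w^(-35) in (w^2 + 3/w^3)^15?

General term: C(15,j)·(w^2)^j·(3/w^3)^(15-j), with w-exponent 2j − 3(15−j) = 5j − 45.
Set 5j − 45 = -35: j = 2.
C(15,2) = 105; 1^2 = 1; 3^13 = 1594323.
Coefficient = 105 · 1 · 1594323 = 167403915.

167403915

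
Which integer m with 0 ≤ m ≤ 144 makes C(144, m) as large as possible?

C(144,m) is maximized at m = 144/2 = 72.

72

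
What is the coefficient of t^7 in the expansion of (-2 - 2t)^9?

The general term is C(9,j)·(-2)^j·(-2t)^(9-j); the t^7 term has j = 2.
C(9,2) = 36.
Coefficient = C(9,2) · (-2)^2 · (-2)^7 = 36 · 4 · (-128) = -18432.

-18432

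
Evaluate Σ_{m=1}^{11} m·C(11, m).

11264

Since m·C(11,m) = 11·C(10,m−1), the sum is 11·2^10 = 11·1024 = 11264.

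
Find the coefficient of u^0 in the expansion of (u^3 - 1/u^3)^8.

70

General term: C(8,j)·(u^3)^j·(-1/u^3)^(8-j), with u-exponent 3j − 3(8−j) = 6j − 24.
Set 6j − 24 = 0: j = 4.
C(8,4) = 70; 1^4 = 1; (-1)^4 = 1.
Coefficient = 70 · 1 · 1 = 70.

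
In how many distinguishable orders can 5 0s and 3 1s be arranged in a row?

56

Choose positions for the 0s: C(8,5) = 56.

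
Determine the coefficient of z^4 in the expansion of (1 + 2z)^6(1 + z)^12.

9255

Coefficient of z^4 = Σ_{j} C(6,j)·2^j·C(12,4-j)·1^(4-j) for j from 0 to 4.
= 495 + 2640 + 3960 + 1920 + 240 = 9255.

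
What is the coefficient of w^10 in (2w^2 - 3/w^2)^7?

-1344

General term: C(7,j)·(2w^2)^j·(-3/w^2)^(7-j), with w-exponent 2j − 2(7−j) = 4j − 14.
Set 4j − 14 = 10: j = 6.
C(7,6) = 7; 2^6 = 64; (-3)^1 = -3.
Coefficient = 7 · 64 · (-3) = -1344.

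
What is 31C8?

7888725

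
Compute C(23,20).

C(23,20) = C(23,3) by symmetry.
C(23,3) = (23·22·21) / 3! = 10626 / 6 = 1771.

1771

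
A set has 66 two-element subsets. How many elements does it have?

12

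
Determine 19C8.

C(19,8) = (19·18·17·16·15·14·13·12) / 8! = 3047466240 / 40320 = 75582.

75582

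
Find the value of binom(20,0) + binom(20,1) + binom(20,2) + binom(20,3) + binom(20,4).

6196

1 + 20 + 190 + 1140 + 4845 = 6196.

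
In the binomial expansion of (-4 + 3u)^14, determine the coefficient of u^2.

The general term is C(14,j)·(-4)^j·(3u)^(14-j); the u^2 term has j = 12.
C(14,12) = 91.
Coefficient = C(14,12) · (-4)^12 · 3^2 = 91 · 16777216 · 9 = 13740539904.

13740539904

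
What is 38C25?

C(38,25) = C(38,13) by symmetry.
C(38,13) = (38·37·36·35·34·33·32·31·30·29·28·27·26) / 13! = 33719008124158156800 / 6227020800 = 5414950296.

5414950296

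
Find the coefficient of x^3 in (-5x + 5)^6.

-312500

The general term is C(6,j)·(-5x)^j·(5)^(6-j); the x^3 term has j = 3.
C(6,3) = 20.
Coefficient = C(6,3) · (-5)^3 · 5^3 = 20 · (-125) · 125 = -312500.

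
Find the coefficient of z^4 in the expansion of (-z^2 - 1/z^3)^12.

495

General term: C(12,j)·(-z^2)^j·(-1/z^3)^(12-j), with z-exponent 2j − 3(12−j) = 5j − 36.
Set 5j − 36 = 4: j = 8.
C(12,8) = 495; (-1)^8 = 1; (-1)^4 = 1.
Coefficient = 495 · 1 · 1 = 495.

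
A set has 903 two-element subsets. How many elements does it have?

43

n(n−1)/2 = 903 ⇒ n(n−1) = 1806. Since 43·42 = 1806, n = 43.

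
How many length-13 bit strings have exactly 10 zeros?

Choose the 10 positions: C(13,10) = 286.

286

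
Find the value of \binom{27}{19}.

2220075

C(27,19) = C(27,8) by symmetry.
C(27,8) = (27·26·25·24·23·22·21·20) / 8! = 89513424000 / 40320 = 2220075.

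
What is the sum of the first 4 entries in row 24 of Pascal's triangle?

2325

1 + 24 + 276 + 2024 = 2325.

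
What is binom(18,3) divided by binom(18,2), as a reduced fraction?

C(n,k+1)/C(n,k) = (n−k)/(k+1) = (18−2)/(2+1) = 16/3.

16/3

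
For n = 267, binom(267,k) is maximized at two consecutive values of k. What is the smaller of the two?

133

For odd n = 267, C(267,k) peaks at k = (n−1)/2 and (n+1)/2; the smaller is 133.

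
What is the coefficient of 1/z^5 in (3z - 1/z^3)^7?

-2835

General term: C(7,j)·(3z)^j·(-1/z^3)^(7-j), with z-exponent 1j − 3(7−j) = 4j − 21.
Set 4j − 21 = -5: j = 4.
C(7,4) = 35; 3^4 = 81; (-1)^3 = -1.
Coefficient = 35 · 81 · (-1) = -2835.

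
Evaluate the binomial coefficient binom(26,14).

9657700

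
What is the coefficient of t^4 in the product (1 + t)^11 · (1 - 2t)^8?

42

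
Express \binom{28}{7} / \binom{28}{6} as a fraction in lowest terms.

22/7

C(n,k+1)/C(n,k) = (n−k)/(k+1) = (28−6)/(6+1) = 22/7.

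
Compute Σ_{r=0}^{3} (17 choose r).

834

1 + 17 + 136 + 680 = 834.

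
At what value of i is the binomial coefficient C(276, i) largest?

138

C(276,i) is maximized at i = 276/2 = 138.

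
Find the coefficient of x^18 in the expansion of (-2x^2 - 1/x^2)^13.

General term: C(13,j)·(-2x^2)^j·(-1/x^2)^(13-j), with x-exponent 2j − 2(13−j) = 4j − 26.
Set 4j − 26 = 18: j = 11.
C(13,11) = 78; (-2)^11 = -2048; (-1)^2 = 1.
Coefficient = 78 · (-2048) · 1 = -159744.

-159744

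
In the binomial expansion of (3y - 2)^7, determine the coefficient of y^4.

-22680

The general term is C(7,j)·(3y)^j·(-2)^(7-j); the y^4 term has j = 4.
C(7,4) = 35.
Coefficient = C(7,4) · 3^4 · (-2)^3 = 35 · 81 · (-8) = -22680.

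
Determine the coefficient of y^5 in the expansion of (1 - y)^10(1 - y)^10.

-15504

Coefficient of y^5 = Σ_{j} C(10,j)·(-1)^j·C(10,5-j)·(-1)^(5-j) for j from 0 to 5.
= (-252) + (-2100) + (-5400) + (-5400) + (-2100) + (-252) = -15504.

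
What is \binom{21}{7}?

116280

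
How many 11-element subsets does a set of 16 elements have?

4368

C(16,11) = C(16,5) by symmetry.
C(16,5) = (16·15·14·13·12) / 5! = 524160 / 120 = 4368.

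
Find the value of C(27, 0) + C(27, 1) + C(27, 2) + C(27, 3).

3304

1 + 27 + 351 + 2925 = 3304.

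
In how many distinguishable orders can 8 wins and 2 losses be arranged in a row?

Choose positions for the wins: C(10,8) = 45.

45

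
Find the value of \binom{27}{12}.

C(27,12) = (27·26·25·24·23·22·21·20·19·18·17·16) / 12! = 8326896754176000 / 479001600 = 17383860.

17383860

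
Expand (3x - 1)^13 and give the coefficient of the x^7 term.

The general term is C(13,j)·(3x)^j·(-1)^(13-j); the x^7 term has j = 7.
C(13,7) = 1716.
Coefficient = C(13,7) · 3^7 = 1716 · 2187 = 3752892.

3752892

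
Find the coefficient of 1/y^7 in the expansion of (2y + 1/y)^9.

General term: C(9,j)·(2y)^j·(1/y)^(9-j), with y-exponent 1j − 1(9−j) = 2j − 9.
Set 2j − 9 = -7: j = 1.
C(9,1) = 9; 2^1 = 2; 1^8 = 1.
Coefficient = 9 · 2 · 1 = 18.

18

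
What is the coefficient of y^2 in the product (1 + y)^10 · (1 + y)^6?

120

Coefficient of y^2 = Σ_{j} C(10,j)·C(6,2-j) for j from 0 to 2.
= 15 + 60 + 45 = 120.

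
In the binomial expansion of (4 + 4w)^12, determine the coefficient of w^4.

The general term is C(12,j)·(4)^j·(4w)^(12-j); the w^4 term has j = 8.
C(12,8) = 495.
Coefficient = C(12,8) · 4^8 · 4^4 = 495 · 65536 · 256 = 8304721920.

8304721920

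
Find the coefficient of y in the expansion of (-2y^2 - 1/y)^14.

General term: C(14,j)·(-2y^2)^j·(-1/y)^(14-j), with y-exponent 2j − 1(14−j) = 3j − 14.
Set 3j − 14 = 1: j = 5.
C(14,5) = 2002; (-2)^5 = -32; (-1)^9 = -1.
Coefficient = 2002 · (-32) · (-1) = 64064.

64064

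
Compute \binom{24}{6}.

C(24,6) = (24·23·22·21·20·19) / 6! = 96909120 / 720 = 134596.

134596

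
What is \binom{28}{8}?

3108105

C(28,8) = (28·27·26·25·24·23·22·21) / 8! = 125318793600 / 40320 = 3108105.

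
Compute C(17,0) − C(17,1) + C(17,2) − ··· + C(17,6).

The partial alternating sum Σ_{k=0}^{6} (−1)^k C(17,k) = (−1)^6 C(16,6) = 8008.

8008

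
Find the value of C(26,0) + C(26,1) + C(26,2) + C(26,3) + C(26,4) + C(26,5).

83682

1 + 26 + 325 + 2600 + 14950 + 65780 = 83682.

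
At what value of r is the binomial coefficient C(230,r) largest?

115

C(230,r) is maximized at r = 230/2 = 115.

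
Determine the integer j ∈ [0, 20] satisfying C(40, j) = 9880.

C(40,j) increases on 0 ≤ j ≤ 20. C(40,2) = 780 and C(40,3) = 9880, so j = 3.

3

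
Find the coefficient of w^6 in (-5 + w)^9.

The general term is C(9,j)·(-5)^j·(w)^(9-j); the w^6 term has j = 3.
C(9,3) = 84.
Coefficient = C(9,3) · (-5)^3 = 84 · (-125) = -10500.

-10500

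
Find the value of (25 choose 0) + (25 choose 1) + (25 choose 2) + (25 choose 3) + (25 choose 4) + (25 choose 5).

68406

1 + 25 + 300 + 2300 + 12650 + 53130 = 68406.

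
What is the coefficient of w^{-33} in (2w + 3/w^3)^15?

1934445240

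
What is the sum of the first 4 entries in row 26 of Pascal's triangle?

2952

1 + 26 + 325 + 2600 = 2952.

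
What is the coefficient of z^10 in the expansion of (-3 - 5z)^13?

-75410156250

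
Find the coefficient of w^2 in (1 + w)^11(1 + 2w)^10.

Coefficient of w^2 = Σ_{j} C(11,j)·1^j·C(10,2-j)·2^(2-j) for j from 0 to 2.
= 180 + 220 + 55 = 455.

455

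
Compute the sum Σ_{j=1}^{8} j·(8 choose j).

1024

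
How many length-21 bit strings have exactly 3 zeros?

Choose the 3 positions: C(21,3) = 1330.

1330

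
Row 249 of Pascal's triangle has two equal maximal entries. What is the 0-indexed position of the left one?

For odd n = 249, C(249,m) peaks at m = (n−1)/2 and (n+1)/2; the lesser is 124.

124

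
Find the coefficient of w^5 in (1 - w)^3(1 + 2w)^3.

Coefficient of w^5 = Σ_{j} C(3,j)·(-1)^j·C(3,5-j)·2^(5-j) for j from 2 to 3.
= 24 + (-12) = 12.

12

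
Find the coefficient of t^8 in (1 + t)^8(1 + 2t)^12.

4673345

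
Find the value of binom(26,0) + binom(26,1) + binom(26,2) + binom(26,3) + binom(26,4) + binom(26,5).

1 + 26 + 325 + 2600 + 14950 + 65780 = 83682.

83682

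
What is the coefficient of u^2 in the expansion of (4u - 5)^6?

150000

The general term is C(6,j)·(4u)^j·(-5)^(6-j); the u^2 term has j = 2.
C(6,2) = 15.
Coefficient = C(6,2) · 4^2 · (-5)^4 = 15 · 16 · 625 = 150000.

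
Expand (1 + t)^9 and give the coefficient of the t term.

9

The general term is C(9,j)·(1)^j·(t)^(9-j); the t^1 term has j = 8.
C(9,8) = 9.
Coefficient = C(9,8) = 9.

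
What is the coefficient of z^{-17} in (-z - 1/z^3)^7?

-7

General term: C(7,j)·(-z)^j·(-1/z^3)^(7-j), with z-exponent 1j − 3(7−j) = 4j − 21.
Set 4j − 21 = -17: j = 1.
C(7,1) = 7; (-1)^1 = -1; (-1)^6 = 1.
Coefficient = 7 · (-1) · 1 = -7.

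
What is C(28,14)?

C(28,14) = (28·27·26·25·24·23·22·21·20·19·18·17·16·15) / 14! = 3497296636753920000 / 87178291200 = 40116600.

40116600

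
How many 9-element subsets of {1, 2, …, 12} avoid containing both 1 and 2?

100

All 9-subsets: C(12,9) = 220. Those containing both fixed elements: C(10,7) = 120.
220 − 120 = 100.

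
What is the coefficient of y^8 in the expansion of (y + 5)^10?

1125

The general term is C(10,j)·(y)^j·(5)^(10-j); the y^8 term has j = 8.
C(10,8) = 45.
Coefficient = C(10,8) · 5^2 = 45 · 25 = 1125.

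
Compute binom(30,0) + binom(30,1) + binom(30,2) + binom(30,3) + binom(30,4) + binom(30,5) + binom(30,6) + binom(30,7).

1 + 30 + 435 + 4060 + 27405 + 142506 + 593775 + 2035800 = 2804012.

2804012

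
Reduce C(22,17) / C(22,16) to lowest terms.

6/17

C(n,k+1)/C(n,k) = (n−k)/(k+1) = (22−16)/(16+1) = 6/17.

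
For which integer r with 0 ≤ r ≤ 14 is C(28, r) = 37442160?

C(28,r) increases on 0 ≤ r ≤ 14. C(28,12) = 30421755 and C(28,13) = 37442160, so r = 13.

13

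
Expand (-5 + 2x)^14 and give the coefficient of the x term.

The general term is C(14,j)·(-5)^j·(2x)^(14-j); the x^1 term has j = 13.
C(14,13) = 14.
Coefficient = C(14,13) · (-5)^13 · 2^1 = 14 · (-1220703125) · 2 = -34179687500.

-34179687500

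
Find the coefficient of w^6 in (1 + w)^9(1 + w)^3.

924

(1 + w)^9(1 + w)^3 = (1 + w)^12, so the coefficient of w^6 is C(12,6)·1^6 = 924·1 = 924.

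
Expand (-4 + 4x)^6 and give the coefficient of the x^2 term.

61440

The general term is C(6,j)·(-4)^j·(4x)^(6-j); the x^2 term has j = 4.
C(6,4) = 15.
Coefficient = C(6,4) · (-4)^4 · 4^2 = 15 · 256 · 16 = 61440.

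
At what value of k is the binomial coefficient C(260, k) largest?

130

C(260,k) is maximized at k = 260/2 = 130.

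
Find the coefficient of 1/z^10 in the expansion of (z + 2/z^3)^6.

240

General term: C(6,j)·(z)^j·(2/z^3)^(6-j), with z-exponent 1j − 3(6−j) = 4j − 18.
Set 4j − 18 = -10: j = 2.
C(6,2) = 15; 1^2 = 1; 2^4 = 16.
Coefficient = 15 · 1 · 16 = 240.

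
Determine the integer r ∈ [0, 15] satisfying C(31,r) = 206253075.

C(31,r) increases on 0 ≤ r ≤ 15. C(31,12) = 141120525 and C(31,13) = 206253075, so r = 13.

13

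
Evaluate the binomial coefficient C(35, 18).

4537567650

C(35,18) = C(35,17) by symmetry.
C(35,17) = (35·34·33·32·31·30·29·28·27·26·25·24·23·22·21·20·19) / 17! = 1613955767240110694400000 / 355687428096000 = 4537567650.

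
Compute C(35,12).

834451800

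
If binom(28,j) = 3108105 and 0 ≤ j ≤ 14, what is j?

C(28,j) increases on 0 ≤ j ≤ 14. C(28,7) = 1184040 and C(28,8) = 3108105, so j = 8.

8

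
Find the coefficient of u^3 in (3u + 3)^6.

14580

The general term is C(6,j)·(3u)^j·(3)^(6-j); the u^3 term has j = 3.
C(6,3) = 20.
Coefficient = C(6,3) · 3^3 · 3^3 = 20 · 27 · 27 = 14580.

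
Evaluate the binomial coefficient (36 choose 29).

8347680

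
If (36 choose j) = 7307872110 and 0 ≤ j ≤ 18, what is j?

16

C(36,j) increases on 0 ≤ j ≤ 18. C(36,15) = 5567902560 and C(36,16) = 7307872110, so j = 16.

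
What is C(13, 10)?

286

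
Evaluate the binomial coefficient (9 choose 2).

36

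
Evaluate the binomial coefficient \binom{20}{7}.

77520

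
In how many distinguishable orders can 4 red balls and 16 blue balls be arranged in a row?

4845

Choose positions for the red balls: C(20,4) = 4845.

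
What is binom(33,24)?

C(33,24) = C(33,9) by symmetry.
C(33,9) = (33·32·31·30·29·28·27·26·25) / 9! = 13995229248000 / 362880 = 38567100.

38567100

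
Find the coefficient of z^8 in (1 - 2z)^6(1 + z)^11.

Coefficient of z^8 = Σ_{j} C(6,j)·(-2)^j·C(11,8-j)·1^(8-j) for j from 0 to 6.
= 165 + (-3960) + 27720 + (-73920) + 79200 + (-31680) + 3520 = 1045.

1045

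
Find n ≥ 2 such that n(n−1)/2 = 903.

n(n−1)/2 = 903 ⇒ n(n−1) = 1806. Since 43·42 = 1806, n = 43.

43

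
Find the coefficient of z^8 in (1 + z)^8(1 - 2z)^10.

-303

Coefficient of z^8 = Σ_{j} C(8,j)·1^j·C(10,8-j)·(-2)^(8-j) for j from 0 to 8.
= 11520 + (-122880) + 376320 + (-451584) + 235200 + (-53760) + 5040 + (-160) + 1 = -303.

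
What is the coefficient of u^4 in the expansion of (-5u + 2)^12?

79200000

The general term is C(12,j)·(-5u)^j·(2)^(12-j); the u^4 term has j = 4.
C(12,4) = 495.
Coefficient = C(12,4) · (-5)^4 · 2^8 = 495 · 625 · 256 = 79200000.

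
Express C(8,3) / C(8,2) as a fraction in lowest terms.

C(n,k+1)/C(n,k) = (n−k)/(k+1) = (8−2)/(2+1) = 6/3 = 2.

2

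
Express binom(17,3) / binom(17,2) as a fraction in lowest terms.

C(n,k+1)/C(n,k) = (n−k)/(k+1) = (17−2)/(2+1) = 15/3 = 5.

5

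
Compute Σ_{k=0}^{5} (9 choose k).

1 + 9 + 36 + 84 + 126 + 126 = 382.

382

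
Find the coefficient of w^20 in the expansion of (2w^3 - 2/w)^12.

General term: C(12,j)·(2w^3)^j·(-2/w)^(12-j), with w-exponent 3j − 1(12−j) = 4j − 12.
Set 4j − 12 = 20: j = 8.
C(12,8) = 495; 2^8 = 256; (-2)^4 = 16.
Coefficient = 495 · 256 · 16 = 2027520.

2027520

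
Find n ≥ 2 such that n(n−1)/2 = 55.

n(n−1)/2 = 55 ⇒ n(n−1) = 110. Since 11·10 = 110, n = 11.

11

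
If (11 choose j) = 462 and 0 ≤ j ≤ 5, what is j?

C(11,j) increases on 0 ≤ j ≤ 5. C(11,4) = 330 and C(11,5) = 462, so j = 5.

5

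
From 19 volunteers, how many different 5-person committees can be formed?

11628

This is C(19,5) = 11628.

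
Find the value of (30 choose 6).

593775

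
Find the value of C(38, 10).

C(38,10) = (38·37·36·35·34·33·32·31·30·29) / 10! = 1715456253772800 / 3628800 = 472733756.

472733756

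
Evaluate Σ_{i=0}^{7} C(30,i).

2804012

1 + 30 + 435 + 4060 + 27405 + 142506 + 593775 + 2035800 = 2804012.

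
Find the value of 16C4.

C(16,4) = (16·15·14·13) / 4! = 43680 / 24 = 1820.

1820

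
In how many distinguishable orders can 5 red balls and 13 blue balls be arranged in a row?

Choose positions for the red balls: C(18,5) = 8568.

8568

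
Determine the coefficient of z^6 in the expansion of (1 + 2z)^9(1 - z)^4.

Coefficient of z^6 = Σ_{j} C(9,j)·2^j·C(4,6-j)·(-1)^(6-j) for j from 2 to 6.
= 144 + (-2688) + 12096 + (-16128) + 5376 = -1200.

-1200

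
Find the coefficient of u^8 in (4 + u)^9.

36

The general term is C(9,j)·(4)^j·(u)^(9-j); the u^8 term has j = 1.
C(9,1) = 9.
Coefficient = C(9,1) · 4^1 = 9 · 4 = 36.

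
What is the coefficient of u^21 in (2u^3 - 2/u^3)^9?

-4608

General term: C(9,j)·(2u^3)^j·(-2/u^3)^(9-j), with u-exponent 3j − 3(9−j) = 6j − 27.
Set 6j − 27 = 21: j = 8.
C(9,8) = 9; 2^8 = 256; (-2)^1 = -2.
Coefficient = 9 · 256 · (-2) = -4608.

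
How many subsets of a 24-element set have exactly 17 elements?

Choose the 17 positions: C(24,17) = 346104.

346104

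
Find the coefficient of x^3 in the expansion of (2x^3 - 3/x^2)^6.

-4320

General term: C(6,j)·(2x^3)^j·(-3/x^2)^(6-j), with x-exponent 3j − 2(6−j) = 5j − 12.
Set 5j − 12 = 3: j = 3.
C(6,3) = 20; 2^3 = 8; (-3)^3 = -27.
Coefficient = 20 · 8 · (-27) = -4320.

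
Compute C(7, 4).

35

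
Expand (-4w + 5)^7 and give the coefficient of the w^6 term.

143360

The general term is C(7,j)·(-4w)^j·(5)^(7-j); the w^6 term has j = 6.
C(7,6) = 7.
Coefficient = C(7,6) · (-4)^6 · 5^1 = 7 · 4096 · 5 = 143360.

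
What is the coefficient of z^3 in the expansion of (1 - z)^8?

The general term is C(8,j)·(1)^j·(-z)^(8-j); the z^3 term has j = 5.
C(8,5) = 56.
Coefficient = C(8,5) · (-1)^3 = 56 · (-1) = -56.

-56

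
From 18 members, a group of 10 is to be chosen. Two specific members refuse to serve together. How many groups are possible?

All 10-subsets: C(18,10) = 43758. Those containing both fixed elements: C(16,8) = 12870.
43758 − 12870 = 30888.

30888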